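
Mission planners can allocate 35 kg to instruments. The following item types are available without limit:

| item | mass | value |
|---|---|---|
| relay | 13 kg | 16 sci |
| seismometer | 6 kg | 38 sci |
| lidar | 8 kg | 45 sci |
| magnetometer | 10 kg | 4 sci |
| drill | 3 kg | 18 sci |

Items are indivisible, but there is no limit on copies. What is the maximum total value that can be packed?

215 sci

Best value-per-unit is seismometer at 38/6; filling with it alone gives 5×38 = 190.
Optimal mix: 4×seismometer + 1×lidar + 1×drill → mass 35, value 215.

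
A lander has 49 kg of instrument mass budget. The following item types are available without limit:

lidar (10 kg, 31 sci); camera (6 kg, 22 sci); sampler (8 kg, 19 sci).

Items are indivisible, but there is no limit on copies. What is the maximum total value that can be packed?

176 sci

Best value-per-unit is camera at 22/6, and filling with it alone uses mass 8×6=48. No mix of the others beats 8×22 = 176.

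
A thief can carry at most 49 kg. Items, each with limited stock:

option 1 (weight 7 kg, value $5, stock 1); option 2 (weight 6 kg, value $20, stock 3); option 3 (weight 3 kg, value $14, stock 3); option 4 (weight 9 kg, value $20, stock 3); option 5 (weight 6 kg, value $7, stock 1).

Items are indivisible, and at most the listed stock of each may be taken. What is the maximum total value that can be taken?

$142

Top feasible selections:
- 3×option 2 + 3×option 3 + 2×option 4: weight 45, value 142
- 2×option 2 + 3×option 3 + 3×option 4: weight 48, value 142
- 3×option 2 + 2×option 3 + 2×option 4 + 1×option 5: weight 48, value 135
- 3×option 2 + 1×option 3 + 3×option 4: weight 48, value 134
Best: $142.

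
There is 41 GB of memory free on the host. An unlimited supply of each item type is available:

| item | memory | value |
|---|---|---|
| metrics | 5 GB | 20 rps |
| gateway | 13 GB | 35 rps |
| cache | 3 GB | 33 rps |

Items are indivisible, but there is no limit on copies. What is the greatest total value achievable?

Best value-per-unit is cache at 33/3, and filling with it alone uses memory 13×3=39. No mix of the others beats 13×33 = 429.

429 rps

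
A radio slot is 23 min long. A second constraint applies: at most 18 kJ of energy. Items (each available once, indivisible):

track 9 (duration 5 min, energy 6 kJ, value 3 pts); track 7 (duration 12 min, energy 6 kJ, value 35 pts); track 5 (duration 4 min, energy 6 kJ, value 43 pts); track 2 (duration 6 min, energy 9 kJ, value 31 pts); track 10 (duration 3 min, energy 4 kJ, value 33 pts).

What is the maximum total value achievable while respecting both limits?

111 pts

Feasible sets respecting both limits:
- track 7+track 5+track 10: duration 19, energy 16, value 111
- track 9+track 7+track 5: duration 21, energy 18, value 81
- track 9+track 5+track 10: duration 12, energy 16, value 79
- track 7+track 5: duration 16, energy 12, value 78
Best: 111 pts.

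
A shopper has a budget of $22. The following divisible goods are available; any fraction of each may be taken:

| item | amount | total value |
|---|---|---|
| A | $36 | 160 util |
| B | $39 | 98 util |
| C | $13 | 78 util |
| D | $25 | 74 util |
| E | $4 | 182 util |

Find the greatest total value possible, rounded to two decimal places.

Take in order of value per unit:
- E (182/4 per unit): all 4 → value 182, running total 182.00
- C (78/13 per unit): all 13 → value 78, running total 260.00
- A (160/36 per unit): 5 of 36 → value 5×160/36 = 22.2222, running total 282.22
Total 282.22.

282.22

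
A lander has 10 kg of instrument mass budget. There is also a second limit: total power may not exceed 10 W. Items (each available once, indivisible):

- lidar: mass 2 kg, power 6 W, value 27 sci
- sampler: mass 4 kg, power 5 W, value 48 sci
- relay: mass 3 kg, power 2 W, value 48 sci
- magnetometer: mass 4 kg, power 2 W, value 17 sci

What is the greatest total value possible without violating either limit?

96 sci

Feasible sets respecting both limits:
- sampler+relay: mass 7, power 7, value 96
- lidar+relay+magnetometer: mass 9, power 10, value 92
- lidar+relay: mass 5, power 8, value 75
- sampler+magnetometer: mass 8, power 7, value 65
Best: 96 sci.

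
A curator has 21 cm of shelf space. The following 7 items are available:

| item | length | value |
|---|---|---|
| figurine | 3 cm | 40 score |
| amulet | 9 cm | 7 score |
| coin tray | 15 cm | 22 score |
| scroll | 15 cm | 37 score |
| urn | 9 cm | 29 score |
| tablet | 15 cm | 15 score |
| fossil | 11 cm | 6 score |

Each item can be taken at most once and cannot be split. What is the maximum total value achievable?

Check high-value combinations within 21 cm:
- figurine+scroll: length 3+15=18, value 40+37=77
- figurine+amulet+urn: length 3+9+9=21, value 40+7+29=76
- figurine+urn: length 3+9=12, value 40+29=69
Best: 77 score.

77 score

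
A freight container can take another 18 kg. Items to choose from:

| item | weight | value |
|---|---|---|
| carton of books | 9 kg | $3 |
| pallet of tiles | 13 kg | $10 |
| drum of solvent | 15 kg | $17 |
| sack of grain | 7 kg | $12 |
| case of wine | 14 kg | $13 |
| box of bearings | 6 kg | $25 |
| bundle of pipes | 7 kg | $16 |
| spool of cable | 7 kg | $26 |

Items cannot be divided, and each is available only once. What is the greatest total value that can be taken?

Check high-value combinations within 18 kg:
- box of bearings+spool of cable: weight 6+7=13, value 25+26=51
- bundle of pipes+spool of cable: weight 7+7=14, value 16+26=42
- box of bearings+bundle of pipes: weight 6+7=13, value 25+16=41
- sack of grain+spool of cable: weight 7+7=14, value 12+26=38
- sack of grain+box of bearings: weight 7+6=13, value 12+25=37
Best: $51.

$51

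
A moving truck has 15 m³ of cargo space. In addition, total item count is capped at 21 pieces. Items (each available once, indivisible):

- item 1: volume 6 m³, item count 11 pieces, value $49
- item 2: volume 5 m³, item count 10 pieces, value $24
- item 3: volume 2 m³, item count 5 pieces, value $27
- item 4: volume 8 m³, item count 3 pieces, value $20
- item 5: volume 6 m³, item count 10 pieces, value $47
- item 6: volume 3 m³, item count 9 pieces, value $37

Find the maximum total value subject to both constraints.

$96

Feasible sets respecting both limits:
- item 1+item 5: volume 12, item count 21, value 96
- item 1+item 6: volume 9, item count 20, value 86
- item 3+item 4+item 6: volume 13, item count 17, value 84
Best: $96.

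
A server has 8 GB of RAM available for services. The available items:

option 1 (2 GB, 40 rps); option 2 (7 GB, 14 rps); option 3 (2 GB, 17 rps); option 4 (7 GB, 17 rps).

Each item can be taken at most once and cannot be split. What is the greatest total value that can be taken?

Check high-value combinations within 8 GB:
- option 1+option 3: memory 2+2=4, value 40+17=57
- option 1: memory 2, value 40
- option 3: memory 2, value 17
- option 4: memory 7, value 17
- option 2: memory 7, value 14
Best: 57 rps.

57 rps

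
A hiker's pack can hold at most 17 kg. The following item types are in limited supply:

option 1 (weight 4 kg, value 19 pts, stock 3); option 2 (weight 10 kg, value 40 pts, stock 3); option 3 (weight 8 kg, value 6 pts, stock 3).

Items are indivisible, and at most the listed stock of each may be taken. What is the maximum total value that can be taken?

59 pts

Best selections within weight 17 and stock limits:
- 1×option 1 + 1×option 2: weight 14, value 59
- 3×option 1: weight 12, value 57
- 2×option 1 + 1×option 3: weight 16, value 44
- 1×option 2: weight 10, value 40
Best: 59 pts.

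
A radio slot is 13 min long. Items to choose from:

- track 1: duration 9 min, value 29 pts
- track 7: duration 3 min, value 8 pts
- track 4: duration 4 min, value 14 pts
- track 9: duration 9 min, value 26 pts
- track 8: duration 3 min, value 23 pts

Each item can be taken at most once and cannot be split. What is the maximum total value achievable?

Check high-value combinations within 13 min:
- track 1+track 8: duration 9+3=12, value 29+23=52
- track 9+track 8: duration 9+3=12, value 26+23=49
- track 7+track 4+track 8: duration 3+4+3=10, value 8+14+23=45
- track 1+track 4: duration 9+4=13, value 29+14=43
Best: 52 pts.

52 pts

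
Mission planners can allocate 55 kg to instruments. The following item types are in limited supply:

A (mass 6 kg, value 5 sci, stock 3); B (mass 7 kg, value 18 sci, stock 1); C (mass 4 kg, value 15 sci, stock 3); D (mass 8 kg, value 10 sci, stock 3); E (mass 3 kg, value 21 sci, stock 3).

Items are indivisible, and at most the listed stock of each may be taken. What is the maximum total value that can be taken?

Best selections within mass 55 and stock limits:
- 1×B + 3×C + 3×D + 3×E: mass 52, value 156
- 1×A + 1×B + 3×C + 2×D + 3×E: mass 50, value 151
Best: 156 sci.

156 sci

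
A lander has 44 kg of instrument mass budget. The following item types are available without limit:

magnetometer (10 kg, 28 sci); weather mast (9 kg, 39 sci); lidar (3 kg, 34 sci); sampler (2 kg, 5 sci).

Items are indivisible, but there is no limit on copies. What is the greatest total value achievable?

481 sci

Best value-per-unit is lidar at 34/3; filling with it alone gives 14×34 = 476.
Optimal mix: 14×lidar + 1×sampler → mass 44, value 481.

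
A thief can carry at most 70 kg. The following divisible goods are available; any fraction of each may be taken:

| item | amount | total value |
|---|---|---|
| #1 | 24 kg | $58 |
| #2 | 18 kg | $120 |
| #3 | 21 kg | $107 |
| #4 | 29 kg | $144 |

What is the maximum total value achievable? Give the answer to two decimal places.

Take in order of value per unit:
- #2 (120/18 per unit): all 18 → value 120, running total 120.00
- #3 (107/21 per unit): all 21 → value 107, running total 227.00
- #4 (144/29 per unit): all 29 → value 144, running total 371.00
- #1 (58/24 per unit): 2 of 24 → value 2×58/24 = 4.8333, running total 375.83
Total 375.83.

375.83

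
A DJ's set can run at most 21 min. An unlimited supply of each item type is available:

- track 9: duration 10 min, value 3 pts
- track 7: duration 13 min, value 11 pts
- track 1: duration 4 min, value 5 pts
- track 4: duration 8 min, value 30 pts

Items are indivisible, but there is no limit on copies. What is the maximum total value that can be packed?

Best value-per-unit is track 4 at 30/8; filling with it alone gives 2×30 = 60.
Optimal mix: 1×track 1 + 2×track 4 → duration 20, value 65.

65 pts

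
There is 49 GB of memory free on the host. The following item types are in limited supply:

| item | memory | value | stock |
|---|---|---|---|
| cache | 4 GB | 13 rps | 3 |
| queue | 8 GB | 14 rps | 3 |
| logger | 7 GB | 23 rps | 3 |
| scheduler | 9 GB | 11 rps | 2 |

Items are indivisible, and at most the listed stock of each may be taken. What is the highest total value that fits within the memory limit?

Best selections within memory 49 and stock limits:
- 3×cache + 2×queue + 3×logger: memory 49, value 136
- 1×cache + 3×queue + 3×logger: memory 49, value 124
- 2×cache + 2×queue + 3×logger: memory 45, value 123
Best: 136 rps.

136 rps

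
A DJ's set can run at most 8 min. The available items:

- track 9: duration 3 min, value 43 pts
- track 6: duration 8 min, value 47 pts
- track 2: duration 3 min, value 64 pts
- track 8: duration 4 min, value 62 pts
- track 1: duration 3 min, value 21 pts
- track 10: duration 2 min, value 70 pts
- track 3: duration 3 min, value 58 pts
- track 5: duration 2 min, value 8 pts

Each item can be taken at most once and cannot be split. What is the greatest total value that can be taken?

Check high-value combinations within 8 min:
- track 2+track 10+track 3: duration 3+2+3=8, value 64+70+58=192
- track 9+track 2+track 10: duration 3+3+2=8, value 43+64+70=177
- track 9+track 10+track 3: duration 3+2+3=8, value 43+70+58=171
Best: 192 pts.

192 pts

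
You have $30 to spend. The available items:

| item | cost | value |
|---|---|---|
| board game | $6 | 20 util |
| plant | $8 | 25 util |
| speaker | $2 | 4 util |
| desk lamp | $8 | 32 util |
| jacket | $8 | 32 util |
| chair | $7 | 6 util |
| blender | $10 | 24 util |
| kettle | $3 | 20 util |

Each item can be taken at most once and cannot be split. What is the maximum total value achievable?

Check high-value combinations within $30:
- plant+speaker+desk lamp+jacket+kettle: cost 8+2+8+8+3=29, value 25+4+32+32+20=113
- plant+desk lamp+jacket+kettle: cost 8+8+8+3=27, value 25+32+32+20=109
- board game+plant+desk lamp+jacket: cost 6+8+8+8=30, value 20+25+32+32=109
Best: 113 util.

113 util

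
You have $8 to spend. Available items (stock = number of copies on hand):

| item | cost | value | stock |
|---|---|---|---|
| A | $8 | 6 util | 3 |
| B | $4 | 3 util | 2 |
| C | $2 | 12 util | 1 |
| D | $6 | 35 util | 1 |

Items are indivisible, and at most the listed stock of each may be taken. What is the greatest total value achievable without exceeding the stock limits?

Top feasible selections:
- 1×C + 1×D: cost 8, value 47
- 1×D: cost 6, value 35
- 1×B + 1×C: cost 6, value 15
- 1×C: cost 2, value 12
Best: 47 util.

47 util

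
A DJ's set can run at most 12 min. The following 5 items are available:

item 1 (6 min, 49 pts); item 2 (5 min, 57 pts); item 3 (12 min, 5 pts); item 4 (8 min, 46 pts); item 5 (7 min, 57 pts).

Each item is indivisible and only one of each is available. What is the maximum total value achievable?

114 pts

Check high-value combinations within 12 min:
- item 2+item 5: duration 5+7=12, value 57+57=114
- item 1+item 2: duration 6+5=11, value 49+57=106
- item 2: duration 5, value 57
- item 5: duration 7, value 57
- item 1: duration 6, value 49
Best: 114 pts.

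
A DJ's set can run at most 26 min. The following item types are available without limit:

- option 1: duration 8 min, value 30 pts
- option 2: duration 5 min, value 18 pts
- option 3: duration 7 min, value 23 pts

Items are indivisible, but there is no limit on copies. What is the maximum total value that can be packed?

Best value-per-unit is option 1 at 30/8; filling with it alone gives 3×30 = 90.
Optimal mix: 2×option 1 + 2×option 2 → duration 26, value 96.

96 pts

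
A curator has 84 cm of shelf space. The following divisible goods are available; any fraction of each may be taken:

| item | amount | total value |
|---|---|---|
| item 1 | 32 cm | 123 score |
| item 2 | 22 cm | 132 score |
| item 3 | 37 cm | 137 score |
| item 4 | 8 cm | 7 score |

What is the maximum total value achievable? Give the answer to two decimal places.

Take in order of value per unit:
- item 2 (132/22 per unit): all 22 → value 132, running total 132.00
- item 1 (123/32 per unit): all 32 → value 123, running total 255.00
- item 3 (137/37 per unit): 30 of 37 → value 30×137/37 = 111.0811, running total 366.08
Total 366.08.

366.08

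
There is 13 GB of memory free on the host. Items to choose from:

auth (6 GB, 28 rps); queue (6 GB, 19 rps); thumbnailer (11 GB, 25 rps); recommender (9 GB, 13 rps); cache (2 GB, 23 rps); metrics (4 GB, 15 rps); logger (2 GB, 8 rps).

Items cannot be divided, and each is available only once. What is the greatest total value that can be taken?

Check high-value combinations within 13 GB:
- auth+cache+metrics: memory 6+2+4=12, value 28+23+15=66
- auth+cache+logger: memory 6+2+2=10, value 28+23+8=59
- queue+cache+metrics: memory 6+2+4=12, value 19+23+15=57
Best: 66 rps.

66 rps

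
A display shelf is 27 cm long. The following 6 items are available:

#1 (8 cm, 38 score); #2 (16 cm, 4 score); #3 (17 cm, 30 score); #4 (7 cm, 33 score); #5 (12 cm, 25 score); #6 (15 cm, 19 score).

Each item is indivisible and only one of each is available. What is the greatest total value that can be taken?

Check high-value combinations within 27 cm:
- #1+#4+#5: length 8+7+12=27, value 38+33+25=96
- #1+#4: length 8+7=15, value 38+33=71
- #1+#3: length 8+17=25, value 38+30=68
- #1+#5: length 8+12=20, value 38+25=63
Best: 96 score.

96 score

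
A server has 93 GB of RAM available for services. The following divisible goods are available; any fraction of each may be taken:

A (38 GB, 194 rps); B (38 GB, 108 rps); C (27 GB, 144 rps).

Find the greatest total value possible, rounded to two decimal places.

Take in order of value per unit:
- C (144/27 per unit): all 27 → value 144, running total 144.00
- A (194/38 per unit): all 38 → value 194, running total 338.00
- B (108/38 per unit): 28 of 38 → value 28×108/38 = 79.5789, running total 417.58
Total 417.58.

417.58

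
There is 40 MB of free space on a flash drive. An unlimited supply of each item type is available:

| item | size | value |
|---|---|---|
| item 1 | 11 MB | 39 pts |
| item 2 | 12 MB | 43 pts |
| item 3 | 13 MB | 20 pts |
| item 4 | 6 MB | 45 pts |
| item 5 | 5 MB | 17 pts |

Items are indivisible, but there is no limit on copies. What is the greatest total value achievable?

270 pts

Best value-per-unit is item 4 at 45/6, and filling with it alone uses size 6×6=36. No mix of the others beats 6×45 = 270.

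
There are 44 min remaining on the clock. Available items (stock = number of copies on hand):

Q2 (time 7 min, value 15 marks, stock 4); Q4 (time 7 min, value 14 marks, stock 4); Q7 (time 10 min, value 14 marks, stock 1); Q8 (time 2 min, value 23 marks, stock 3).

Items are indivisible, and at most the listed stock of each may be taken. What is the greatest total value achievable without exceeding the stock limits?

143 marks

Best selections within time 44 and stock limits:
- 4×Q2 + 1×Q4 + 3×Q8: time 41, value 143
- 4×Q2 + 1×Q7 + 3×Q8: time 44, value 143
- 3×Q2 + 2×Q4 + 3×Q8: time 41, value 142
- 3×Q2 + 1×Q4 + 1×Q7 + 3×Q8: time 44, value 142
Best: 143 marks.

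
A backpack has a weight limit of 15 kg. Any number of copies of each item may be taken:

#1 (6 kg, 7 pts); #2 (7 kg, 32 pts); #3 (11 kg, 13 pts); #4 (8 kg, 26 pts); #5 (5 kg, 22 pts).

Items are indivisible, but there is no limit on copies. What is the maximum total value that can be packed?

66 pts

Best value-per-unit is #2 at 32/7; filling with it alone gives 2×32 = 64.
Optimal mix: 3×#5 → weight 15, value 66.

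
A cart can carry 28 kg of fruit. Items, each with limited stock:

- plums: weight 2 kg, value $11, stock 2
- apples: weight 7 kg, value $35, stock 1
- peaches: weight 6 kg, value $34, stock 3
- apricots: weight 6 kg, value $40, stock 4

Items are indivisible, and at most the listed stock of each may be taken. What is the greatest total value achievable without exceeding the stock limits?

$182

Top feasible selections:
- 2×plums + 4×apricots: weight 28, value 182
- 2×plums + 1×peaches + 3×apricots: weight 28, value 176
Best: $182.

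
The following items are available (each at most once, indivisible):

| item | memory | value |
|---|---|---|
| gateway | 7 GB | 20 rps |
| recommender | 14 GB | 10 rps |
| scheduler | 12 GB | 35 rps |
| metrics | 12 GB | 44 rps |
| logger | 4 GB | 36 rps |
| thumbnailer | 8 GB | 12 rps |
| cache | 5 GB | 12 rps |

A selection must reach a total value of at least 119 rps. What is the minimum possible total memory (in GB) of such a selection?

Subsets with value ≥ 119, sorted by total memory:
- scheduler+metrics+logger+cache: memory 33, value 127
- gateway+scheduler+metrics+logger: memory 35, value 135
Minimum memory: 33 GB.

33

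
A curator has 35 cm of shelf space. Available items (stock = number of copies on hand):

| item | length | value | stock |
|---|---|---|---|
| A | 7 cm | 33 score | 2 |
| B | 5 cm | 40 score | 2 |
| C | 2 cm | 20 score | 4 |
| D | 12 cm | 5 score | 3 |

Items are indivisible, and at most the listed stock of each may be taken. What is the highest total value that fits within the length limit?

226 score

Best selections within length 35 and stock limits:
- 2×A + 2×B + 4×C: length 32, value 226
- 2×A + 2×B + 3×C: length 30, value 206
- 1×A + 2×B + 4×C: length 25, value 193
Best: 226 score.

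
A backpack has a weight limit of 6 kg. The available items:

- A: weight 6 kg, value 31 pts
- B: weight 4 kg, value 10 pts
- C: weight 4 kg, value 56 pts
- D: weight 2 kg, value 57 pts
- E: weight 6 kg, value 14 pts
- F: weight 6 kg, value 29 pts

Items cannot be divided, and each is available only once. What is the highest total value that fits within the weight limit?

Check high-value combinations within 6 kg:
- C+D: weight 4+2=6, value 56+57=113
- B+D: weight 4+2=6, value 10+57=67
- D: weight 2, value 57
- C: weight 4, value 56
Best: 113 pts.

113 pts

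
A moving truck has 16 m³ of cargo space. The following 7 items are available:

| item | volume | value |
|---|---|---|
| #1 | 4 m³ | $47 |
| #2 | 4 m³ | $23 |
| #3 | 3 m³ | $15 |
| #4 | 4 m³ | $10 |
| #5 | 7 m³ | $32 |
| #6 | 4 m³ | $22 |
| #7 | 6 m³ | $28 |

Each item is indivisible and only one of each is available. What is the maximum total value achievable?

$107

Check high-value combinations within 16 m³:
- #1+#2+#3+#6: volume 4+4+3+4=15, value 47+23+15+22=107
- #1+#2+#5: volume 4+4+7=15, value 47+23+32=102
- #1+#2+#4+#6: volume 4+4+4+4=16, value 47+23+10+22=102
- #1+#5+#6: volume 4+7+4=15, value 47+32+22=101
- #1+#2+#7: volume 4+4+6=14, value 47+23+28=98
Best: $107.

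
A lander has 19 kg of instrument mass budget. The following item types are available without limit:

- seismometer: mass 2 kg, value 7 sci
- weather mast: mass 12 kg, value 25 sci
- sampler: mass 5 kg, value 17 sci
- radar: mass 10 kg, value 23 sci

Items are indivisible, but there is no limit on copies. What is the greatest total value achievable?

Best value-per-unit is seismometer at 7/2; filling with it alone gives 9×7 = 63.
Optimal mix: 7×seismometer + 1×sampler → mass 19, value 66.

66 sci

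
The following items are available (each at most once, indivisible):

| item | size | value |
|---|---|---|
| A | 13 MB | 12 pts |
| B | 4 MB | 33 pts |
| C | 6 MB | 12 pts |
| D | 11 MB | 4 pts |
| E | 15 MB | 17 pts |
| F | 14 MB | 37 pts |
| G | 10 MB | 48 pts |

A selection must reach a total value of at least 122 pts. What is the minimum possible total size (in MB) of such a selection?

Subsets with value ≥ 122, sorted by total size:
- B+C+F+G: size 34, value 130
- B+D+F+G: size 39, value 122
- A+B+F+G: size 41, value 130
- B+E+F+G: size 43, value 135
Minimum size: 34 MB.

34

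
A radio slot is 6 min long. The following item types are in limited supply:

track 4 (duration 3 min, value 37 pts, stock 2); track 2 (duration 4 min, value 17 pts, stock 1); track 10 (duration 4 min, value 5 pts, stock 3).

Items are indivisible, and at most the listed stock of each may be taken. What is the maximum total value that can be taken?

74 pts

Top feasible selections:
- 2×track 4: duration 6, value 74
- 1×track 4: duration 3, value 37
- 1×track 2: duration 4, value 17
Best: 74 pts.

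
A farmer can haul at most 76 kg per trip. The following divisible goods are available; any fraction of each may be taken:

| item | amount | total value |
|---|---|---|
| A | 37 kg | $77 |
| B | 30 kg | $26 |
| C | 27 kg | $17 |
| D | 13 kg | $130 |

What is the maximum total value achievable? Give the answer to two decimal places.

229.53

Take in order of value per unit:
- D (130/13 per unit): all 13 → value 130, running total 130.00
- A (77/37 per unit): all 37 → value 77, running total 207.00
- B (26/30 per unit): 26 of 30 → value 26×26/30 = 22.5333, running total 229.53
Total 229.53.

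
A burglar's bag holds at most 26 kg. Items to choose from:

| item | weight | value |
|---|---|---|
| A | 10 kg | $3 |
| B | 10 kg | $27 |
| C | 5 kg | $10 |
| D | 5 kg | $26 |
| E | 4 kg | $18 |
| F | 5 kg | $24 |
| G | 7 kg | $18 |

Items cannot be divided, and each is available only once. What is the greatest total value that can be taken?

$96

Check high-value combinations within 26 kg:
- C+D+E+F+G: weight 5+5+4+5+7=26, value 10+26+18+24+18=96
- B+D+E+F: weight 10+5+4+5=24, value 27+26+18+24=95
- B+D+E+G: weight 10+5+4+7=26, value 27+26+18+18=89
Best: $96.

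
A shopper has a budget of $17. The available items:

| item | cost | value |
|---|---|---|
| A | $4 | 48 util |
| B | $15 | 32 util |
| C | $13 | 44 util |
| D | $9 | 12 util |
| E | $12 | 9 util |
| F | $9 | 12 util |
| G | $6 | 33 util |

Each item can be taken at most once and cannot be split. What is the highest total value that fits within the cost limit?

This is a 0/1 knapsack; check combinations near the capacity.
- A+C: cost 4+13=17, value 48+44=92
- A+G: cost 4+6=10, value 48+33=81
- A+D: cost 4+9=13, value 48+12=60
Best: 92 util.

92 util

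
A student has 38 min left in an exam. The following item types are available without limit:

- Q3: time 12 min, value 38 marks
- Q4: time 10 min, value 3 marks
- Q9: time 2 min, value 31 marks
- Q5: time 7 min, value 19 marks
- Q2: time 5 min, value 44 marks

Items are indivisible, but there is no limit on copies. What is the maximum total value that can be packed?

589 marks

Best value-per-unit is Q9 at 31/2, and filling with it alone uses time 19×2=38. No mix of the others beats 19×31 = 589.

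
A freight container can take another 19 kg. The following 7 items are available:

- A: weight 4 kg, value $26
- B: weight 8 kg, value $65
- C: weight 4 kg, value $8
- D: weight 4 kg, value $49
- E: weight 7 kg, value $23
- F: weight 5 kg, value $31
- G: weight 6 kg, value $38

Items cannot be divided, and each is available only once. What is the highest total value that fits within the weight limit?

Check high-value combinations within 19 kg:
- B+D+G: weight 8+4+6=18, value 65+49+38=152
- B+D+F: weight 8+4+5=17, value 65+49+31=145
- A+D+F+G: weight 4+4+5+6=19, value 26+49+31+38=144
- A+B+D: weight 4+8+4=16, value 26+65+49=140
- B+D+E: weight 8+4+7=19, value 65+49+23=137
Best: $152.

$152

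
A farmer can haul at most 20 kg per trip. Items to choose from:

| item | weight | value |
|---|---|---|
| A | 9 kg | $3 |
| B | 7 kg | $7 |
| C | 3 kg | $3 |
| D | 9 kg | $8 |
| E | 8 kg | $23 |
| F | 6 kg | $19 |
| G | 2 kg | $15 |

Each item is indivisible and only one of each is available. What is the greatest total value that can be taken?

$60

Check high-value combinations within 20 kg:
- C+E+F+G: weight 3+8+6+2=19, value 3+23+19+15=60
- E+F+G: weight 8+6+2=16, value 23+19+15=57
- B+C+E+G: weight 7+3+8+2=20, value 7+3+23+15=48
Best: $60.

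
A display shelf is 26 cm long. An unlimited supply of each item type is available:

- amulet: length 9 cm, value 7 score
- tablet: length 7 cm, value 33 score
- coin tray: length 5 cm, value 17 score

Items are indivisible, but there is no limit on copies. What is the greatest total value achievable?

Best value-per-unit is tablet at 33/7; filling with it alone gives 3×33 = 99.
Optimal mix: 3×tablet + 1×coin tray → length 26, value 116.

116 score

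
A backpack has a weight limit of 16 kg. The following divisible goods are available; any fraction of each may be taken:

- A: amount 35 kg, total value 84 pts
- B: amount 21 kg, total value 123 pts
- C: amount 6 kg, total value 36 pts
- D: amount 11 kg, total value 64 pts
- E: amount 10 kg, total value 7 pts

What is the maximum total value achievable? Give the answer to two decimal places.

94.57

Take in order of value per unit:
- C (36/6 per unit): all 6 → value 36, running total 36.00
- B (123/21 per unit): 10 of 21 → value 10×123/21 = 58.5714, running total 94.57
Total 94.57.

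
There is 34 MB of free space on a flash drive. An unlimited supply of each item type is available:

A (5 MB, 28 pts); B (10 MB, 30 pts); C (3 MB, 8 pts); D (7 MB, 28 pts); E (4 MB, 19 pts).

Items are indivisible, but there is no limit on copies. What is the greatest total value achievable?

187 pts

Best value-per-unit is A at 28/5; filling with it alone gives 6×28 = 168.
Optimal mix: 6×A + 1×E → size 34, value 187.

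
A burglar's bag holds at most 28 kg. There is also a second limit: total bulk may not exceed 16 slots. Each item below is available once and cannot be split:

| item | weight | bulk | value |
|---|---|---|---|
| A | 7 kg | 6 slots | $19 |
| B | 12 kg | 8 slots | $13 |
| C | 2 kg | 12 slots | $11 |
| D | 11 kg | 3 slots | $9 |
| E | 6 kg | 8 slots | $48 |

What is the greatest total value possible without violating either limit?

$67

Feasible sets respecting both limits:
- A+E: weight 13, bulk 14, value 67
- B+E: weight 18, bulk 16, value 61
- D+E: weight 17, bulk 11, value 57
- E: weight 6, bulk 8, value 48
Best: $67.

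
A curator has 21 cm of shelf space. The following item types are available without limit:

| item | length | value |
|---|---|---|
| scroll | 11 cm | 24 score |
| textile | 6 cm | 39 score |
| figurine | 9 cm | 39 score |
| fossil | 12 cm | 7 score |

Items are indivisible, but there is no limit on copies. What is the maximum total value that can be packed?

117 score

Best value-per-unit is textile at 39/6, and filling with it alone uses length 3×6=18. No mix of the others beats 3×39 = 117.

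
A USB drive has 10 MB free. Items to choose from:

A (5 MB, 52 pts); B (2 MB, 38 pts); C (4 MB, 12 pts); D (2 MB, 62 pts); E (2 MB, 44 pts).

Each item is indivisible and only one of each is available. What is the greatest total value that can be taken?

158 pts

Check high-value combinations within 10 MB:
- A+D+E: size 5+2+2=9, value 52+62+44=158
- B+C+D+E: size 2+4+2+2=10, value 38+12+62+44=156
- A+B+D: size 5+2+2=9, value 52+38+62=152
Best: 158 pts.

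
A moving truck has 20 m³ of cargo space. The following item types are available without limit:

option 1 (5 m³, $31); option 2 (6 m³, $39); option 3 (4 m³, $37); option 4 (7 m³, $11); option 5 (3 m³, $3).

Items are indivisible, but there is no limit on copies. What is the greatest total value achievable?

Best value-per-unit is option 3 at 37/4, and filling with it alone uses volume 5×4=20. No mix of the others beats 5×37 = 185.

$185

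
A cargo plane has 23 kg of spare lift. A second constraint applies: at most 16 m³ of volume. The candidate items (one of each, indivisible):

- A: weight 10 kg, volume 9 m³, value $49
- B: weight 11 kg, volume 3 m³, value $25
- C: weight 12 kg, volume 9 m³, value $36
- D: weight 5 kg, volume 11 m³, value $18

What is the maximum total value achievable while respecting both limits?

$74

Feasible sets respecting both limits:
- A+B: weight 21, volume 12, value 74
- B+C: weight 23, volume 12, value 61
- A: weight 10, volume 9, value 49
- B+D: weight 16, volume 14, value 43
Best: $74.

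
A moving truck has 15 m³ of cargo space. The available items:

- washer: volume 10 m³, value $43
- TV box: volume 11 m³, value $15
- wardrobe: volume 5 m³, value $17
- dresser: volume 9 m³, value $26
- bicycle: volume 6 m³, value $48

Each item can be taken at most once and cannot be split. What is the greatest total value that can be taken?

$74

Check high-value combinations within 15 m³:
- dresser+bicycle: volume 9+6=15, value 26+48=74
- wardrobe+bicycle: volume 5+6=11, value 17+48=65
- washer+wardrobe: volume 10+5=15, value 43+17=60
- bicycle: volume 6, value 48
Best: $74.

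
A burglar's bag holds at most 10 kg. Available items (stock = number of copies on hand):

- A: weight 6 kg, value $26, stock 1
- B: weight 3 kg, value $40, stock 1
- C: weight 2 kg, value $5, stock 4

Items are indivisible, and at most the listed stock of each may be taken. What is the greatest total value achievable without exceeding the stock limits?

$66

Top feasible selections:
- 1×A + 1×B: weight 9, value 66
- 1×B + 3×C: weight 9, value 55
- 1×B + 2×C: weight 7, value 50
Best: $66.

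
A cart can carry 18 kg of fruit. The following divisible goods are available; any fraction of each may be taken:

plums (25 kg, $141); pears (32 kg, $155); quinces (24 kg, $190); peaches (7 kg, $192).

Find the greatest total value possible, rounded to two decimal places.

279.08

Take in order of value per unit:
- peaches (192/7 per unit): all 7 → value 192, running total 192.00
- quinces (190/24 per unit): 11 of 24 → value 11×190/24 = 87.0833, running total 279.08
Total 279.08.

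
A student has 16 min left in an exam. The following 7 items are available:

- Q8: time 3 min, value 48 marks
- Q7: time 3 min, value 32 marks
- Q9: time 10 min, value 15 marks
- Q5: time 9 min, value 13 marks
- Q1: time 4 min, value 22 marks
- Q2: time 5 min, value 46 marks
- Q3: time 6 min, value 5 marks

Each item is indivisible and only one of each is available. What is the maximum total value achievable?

148 marks

This is a 0/1 knapsack; check combinations near the capacity.
- Q8+Q7+Q1+Q2: time 3+3+4+5=15, value 48+32+22+46=148
- Q8+Q7+Q2: time 3+3+5=11, value 48+32+46=126
- Q8+Q1+Q2: time 3+4+5=12, value 48+22+46=116
- Q8+Q7+Q1+Q3: time 3+3+4+6=16, value 48+32+22+5=107
- Q8+Q7+Q1: time 3+3+4=10, value 48+32+22=102
Best: 148 marks.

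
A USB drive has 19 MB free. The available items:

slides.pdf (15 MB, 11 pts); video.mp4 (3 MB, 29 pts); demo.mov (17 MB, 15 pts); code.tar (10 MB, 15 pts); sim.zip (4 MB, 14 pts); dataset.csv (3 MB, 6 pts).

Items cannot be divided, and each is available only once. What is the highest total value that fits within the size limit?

58 pts

Check high-value combinations within 19 MB:
- video.mp4+code.tar+sim.zip: size 3+10+4=17, value 29+15+14=58
- video.mp4+code.tar+dataset.csv: size 3+10+3=16, value 29+15+6=50
- video.mp4+sim.zip+dataset.csv: size 3+4+3=10, value 29+14+6=49
- video.mp4+code.tar: size 3+10=13, value 29+15=44
- video.mp4+sim.zip: size 3+4=7, value 29+14=43
Best: 58 pts.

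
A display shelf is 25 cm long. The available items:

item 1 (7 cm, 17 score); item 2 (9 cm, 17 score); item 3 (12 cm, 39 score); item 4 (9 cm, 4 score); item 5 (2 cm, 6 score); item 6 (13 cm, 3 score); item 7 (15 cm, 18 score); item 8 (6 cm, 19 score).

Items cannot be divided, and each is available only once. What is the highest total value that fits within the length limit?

75 score

Check high-value combinations within 25 cm:
- item 1+item 3+item 8: length 7+12+6=25, value 17+39+19=75
- item 3+item 5+item 8: length 12+2+6=20, value 39+6+19=64
- item 1+item 3+item 5: length 7+12+2=21, value 17+39+6=62
- item 2+item 3+item 5: length 9+12+2=23, value 17+39+6=62
Best: 75 score.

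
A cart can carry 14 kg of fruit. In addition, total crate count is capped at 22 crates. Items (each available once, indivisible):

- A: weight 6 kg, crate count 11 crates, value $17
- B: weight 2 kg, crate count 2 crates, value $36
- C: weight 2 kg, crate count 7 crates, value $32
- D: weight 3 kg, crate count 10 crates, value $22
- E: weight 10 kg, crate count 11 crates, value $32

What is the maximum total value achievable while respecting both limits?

Feasible sets respecting both limits:
- B+C+E: weight 14, crate count 20, value 100
- B+C+D: weight 7, crate count 19, value 90
- A+B+C: weight 10, crate count 20, value 85
- B+C: weight 4, crate count 9, value 68
Best: $100.

$100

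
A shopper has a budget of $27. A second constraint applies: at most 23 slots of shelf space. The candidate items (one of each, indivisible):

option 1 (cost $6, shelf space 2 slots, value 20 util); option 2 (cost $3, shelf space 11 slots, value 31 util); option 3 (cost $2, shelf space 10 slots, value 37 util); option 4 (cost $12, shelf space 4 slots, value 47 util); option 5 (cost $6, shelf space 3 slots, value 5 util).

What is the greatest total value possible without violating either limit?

109 util

Feasible sets respecting both limits:
- option 1+option 3+option 4+option 5: cost 26, shelf space 19, value 109
- option 1+option 3+option 4: cost 20, shelf space 16, value 104
- option 1+option 2+option 4+option 5: cost 27, shelf space 20, value 103
- option 1+option 2+option 4: cost 21, shelf space 17, value 98
Best: 109 util.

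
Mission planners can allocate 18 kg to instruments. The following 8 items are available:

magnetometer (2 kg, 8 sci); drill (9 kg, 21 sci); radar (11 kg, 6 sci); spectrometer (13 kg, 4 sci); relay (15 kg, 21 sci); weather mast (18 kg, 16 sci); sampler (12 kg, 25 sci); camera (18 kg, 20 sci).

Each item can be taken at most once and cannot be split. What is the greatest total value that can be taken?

33 sci

Check high-value combinations within 18 kg:
- magnetometer+sampler: mass 2+12=14, value 8+25=33
- magnetometer+drill: mass 2+9=11, value 8+21=29
- magnetometer+relay: mass 2+15=17, value 8+21=29
- sampler: mass 12, value 25
Best: 33 sci.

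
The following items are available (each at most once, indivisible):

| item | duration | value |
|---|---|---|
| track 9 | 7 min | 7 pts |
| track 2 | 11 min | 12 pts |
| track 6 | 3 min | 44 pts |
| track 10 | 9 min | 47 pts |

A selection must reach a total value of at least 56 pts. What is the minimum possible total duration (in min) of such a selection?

Subsets with value ≥ 56, sorted by total duration:
- track 6+track 10: duration 12, value 91
- track 2+track 6: duration 14, value 56
- track 9+track 6+track 10: duration 19, value 98
- track 2+track 10: duration 20, value 59
Minimum duration: 12 min.

12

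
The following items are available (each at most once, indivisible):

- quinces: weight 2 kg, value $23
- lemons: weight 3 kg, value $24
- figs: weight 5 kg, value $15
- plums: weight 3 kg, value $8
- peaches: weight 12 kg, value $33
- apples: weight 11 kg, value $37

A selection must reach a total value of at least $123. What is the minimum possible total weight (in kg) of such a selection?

Subsets with value ≥ 123, sorted by total weight:
- quinces+lemons+plums+peaches+apples: weight 31, value 125
- quinces+lemons+figs+peaches+apples: weight 33, value 132
- quinces+lemons+figs+plums+peaches+apples: weight 36, value 140
Minimum weight: 31 kg.

31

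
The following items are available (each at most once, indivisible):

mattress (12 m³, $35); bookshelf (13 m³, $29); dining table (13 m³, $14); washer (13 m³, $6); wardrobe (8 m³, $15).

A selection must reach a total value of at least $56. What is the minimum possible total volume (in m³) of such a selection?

25

Subsets with value ≥ 56, sorted by total volume:
- mattress+bookshelf: volume 25, value 64
- mattress+bookshelf+wardrobe: volume 33, value 79
- mattress+dining table+wardrobe: volume 33, value 64
Minimum volume: 25 m³.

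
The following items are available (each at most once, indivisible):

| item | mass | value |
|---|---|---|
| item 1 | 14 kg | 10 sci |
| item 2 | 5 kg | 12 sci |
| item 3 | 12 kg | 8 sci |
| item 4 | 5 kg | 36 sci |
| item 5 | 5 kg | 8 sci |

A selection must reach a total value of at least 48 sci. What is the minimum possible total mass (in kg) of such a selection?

10

Subsets with value ≥ 48, sorted by total mass:
- item 2+item 4: mass 10, value 48
- item 2+item 4+item 5: mass 15, value 56
- item 2+item 3+item 4: mass 22, value 56
- item 3+item 4+item 5: mass 22, value 52
Minimum mass: 10 kg.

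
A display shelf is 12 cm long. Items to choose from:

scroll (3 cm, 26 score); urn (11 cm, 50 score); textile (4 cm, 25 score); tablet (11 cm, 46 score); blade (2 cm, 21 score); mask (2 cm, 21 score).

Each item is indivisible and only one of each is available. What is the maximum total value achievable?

93 score

Check high-value combinations within 12 cm:
- scroll+textile+blade+mask: length 3+4+2+2=11, value 26+25+21+21=93
- scroll+textile+blade: length 3+4+2=9, value 26+25+21=72
- scroll+textile+mask: length 3+4+2=9, value 26+25+21=72
Best: 93 score.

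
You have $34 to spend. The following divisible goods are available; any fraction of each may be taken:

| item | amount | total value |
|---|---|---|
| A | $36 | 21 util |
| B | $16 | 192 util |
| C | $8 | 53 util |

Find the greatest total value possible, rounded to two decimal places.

Take in order of value per unit:
- B (192/16 per unit): all 16 → value 192, running total 192.00
- C (53/8 per unit): all 8 → value 53, running total 245.00
- A (21/36 per unit): 10 of 36 → value 10×21/36 = 5.8333, running total 250.83
Total 250.83.

250.83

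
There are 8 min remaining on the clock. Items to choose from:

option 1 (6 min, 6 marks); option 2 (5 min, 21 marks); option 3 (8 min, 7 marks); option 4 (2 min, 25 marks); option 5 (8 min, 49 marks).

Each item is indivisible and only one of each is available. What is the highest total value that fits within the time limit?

49 marks

Check high-value combinations within 8 min:
- option 5: time 8, value 49
- option 2+option 4: time 5+2=7, value 21+25=46
- option 1+option 4: time 6+2=8, value 6+25=31
Best: 49 marks.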